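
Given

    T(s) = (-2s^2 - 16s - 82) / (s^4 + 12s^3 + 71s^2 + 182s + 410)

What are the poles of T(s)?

The poles are the roots of the denominator s^4 + 12s^3 + 71s^2 + 182s + 410 = 0.
No real roots exist; factor into two real quadratics: (s^2 + 2s + 10)(s^2 + 10s + 41) = 0.
Each quadratic gives a conjugate pair via the quadratic formula.

s = -1 + 3j, -1 - 3j, -5 + 4j, -5 - 4j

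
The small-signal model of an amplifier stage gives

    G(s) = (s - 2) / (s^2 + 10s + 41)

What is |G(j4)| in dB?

|G(j4)|_dB ≈ -20.5 dB

Substitute s = j4: numerator = -2 + j4, denominator = 25 + j40.
|G(j4)| = |-2 + j4| / |25 + j40| = 4.4721 / 47.170 ≈ 0.09481.
In decibels: 20·log₁₀(0.09481) ≈ -20.5 dB.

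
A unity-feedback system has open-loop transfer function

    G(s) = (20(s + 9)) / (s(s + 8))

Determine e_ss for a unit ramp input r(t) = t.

G(s) has one pole at the origin.
This is a Type 1 system. Kv = lim_{s→0} s·G(s) = 180/8 = 45/2.
e_ss = 1/Kv = 1/(45/2) = 2/45 ≈ 0.04444.

e_ss = 0.04444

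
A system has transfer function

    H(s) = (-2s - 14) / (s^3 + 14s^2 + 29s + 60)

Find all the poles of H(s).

The poles are the roots of the denominator s^3 + 14s^2 + 29s + 60 = 0.
Trying s = -12: the polynomial evaluates to 0, so (s + 12) is a factor.
Dividing out leaves s^2 + 2s + 5 = 0.
The quadratic formula then gives s = -1 ± 2j.

s = -1 + 2j, -1 - 2j, -12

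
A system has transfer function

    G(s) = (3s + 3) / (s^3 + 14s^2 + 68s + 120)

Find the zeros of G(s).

Set the numerator to zero: 3s + 3 = 0, i.e. 3·(s + 1) = 0.
So s = -1.

s = -1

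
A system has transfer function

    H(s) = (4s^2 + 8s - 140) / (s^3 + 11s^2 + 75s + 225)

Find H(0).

H(0) = -28/45 ≈ -0.6222

Set s = 0: H(0) = (-140) / (225) = -28/45.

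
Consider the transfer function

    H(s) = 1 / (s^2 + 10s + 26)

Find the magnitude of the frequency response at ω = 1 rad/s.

Substitute s = j1: numerator = 1, denominator = 25 + j10.
|H(j1)| = |1| / |25 + j10| = 1 / 26.926 ≈ 0.03714.

|H(j1)| ≈ 0.03714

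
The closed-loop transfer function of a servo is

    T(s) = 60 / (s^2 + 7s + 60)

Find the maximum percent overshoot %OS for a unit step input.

%OS ≈ 20.4%

Comparing s^2 + 7s + 60 to s^2 + 2ζωₙs + ωₙ²: ωₙ = √60 ≈ 7.746 rad/s and ζ = 7/(2·√60) ≈ 0.4518.
%OS = 100·exp(−πζ/√(1−ζ²)) = 100·exp(−π·0.4518/√(1−0.4518²)) ≈ 20.4%.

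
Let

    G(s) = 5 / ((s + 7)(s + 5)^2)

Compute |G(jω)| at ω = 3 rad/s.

|G(j3)| ≈ 0.01931

Substitute s = j3: numerator = 5, denominator = 22 + j258.
|G(j3)| = |5| / |22 + j258| = 5 / 258.94 ≈ 0.01931.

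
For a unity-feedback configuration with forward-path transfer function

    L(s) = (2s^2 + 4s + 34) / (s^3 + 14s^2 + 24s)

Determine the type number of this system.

Type 1

Factor s from the denominator: s^3 + 14s^2 + 24s = s·(s^2 + 14s + 24).
There is 1 pole at the origin, so the system is Type 1.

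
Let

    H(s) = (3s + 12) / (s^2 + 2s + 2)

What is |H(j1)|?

Substitute s = j1: numerator = 12 + j3, denominator = 1 + j2.
|H(j1)| = |12 + j3| / |1 + j2| = 12.369 / 2.2361 ≈ 5.532.

|H(j1)| ≈ 5.532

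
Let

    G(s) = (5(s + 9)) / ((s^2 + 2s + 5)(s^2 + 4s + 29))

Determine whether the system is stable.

stable

The poles can be read from the denominator factors: s = -1 + 2j, -1 - 2j, -2 + 5j, -2 - 5j.
Since all poles lie strictly in the left half-plane, the system is stable.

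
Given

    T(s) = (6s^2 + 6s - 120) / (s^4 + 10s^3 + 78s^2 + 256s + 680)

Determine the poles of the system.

The poles are the roots of the denominator s^4 + 10s^3 + 78s^2 + 256s + 680 = 0.
No real roots exist; factor into two real quadratics: (s^2 + 4s + 20)(s^2 + 6s + 34) = 0.
Each quadratic gives a conjugate pair via the quadratic formula.

s = -2 ± 4j, -3 ± 5j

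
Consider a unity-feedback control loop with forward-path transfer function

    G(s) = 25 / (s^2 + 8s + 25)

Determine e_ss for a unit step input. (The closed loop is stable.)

e_ss = 0.5000

G(s) has no poles at the origin.
This is a Type 0 system. Kp = lim_{s→0} G(s) = 25/25 = 1.
e_ss = 1/(1 + Kp) = 1/(1 + 1) = 1/2 ≈ 0.5000.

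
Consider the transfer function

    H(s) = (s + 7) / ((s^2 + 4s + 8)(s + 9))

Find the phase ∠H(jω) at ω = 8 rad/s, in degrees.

∠H(j8) ≈ -143.1°

At s = j8: numerator = 7 + j8, denominator = -760 - j160.
∠H = ∠num − ∠den = 48.814° − (-168.11°) = 216.9°, which wraps to -143.1°.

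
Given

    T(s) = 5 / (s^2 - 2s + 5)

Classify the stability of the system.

unstable

The denominator s^2 - 2s + 5 factors as (s^2 - 2s + 5), giving poles at s = 1 ± 2j.
Since the pole(s) at s = 1 ± 2j lie in the right half-plane, the system is unstable.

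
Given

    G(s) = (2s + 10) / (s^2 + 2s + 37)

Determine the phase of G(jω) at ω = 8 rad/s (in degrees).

∠G(j8) ≈ -91.35°

At s = j8: numerator = 10 + j16, denominator = -27 + j16.
∠G = ∠num − ∠den = 57.995° − (149.35°) = -91.35°.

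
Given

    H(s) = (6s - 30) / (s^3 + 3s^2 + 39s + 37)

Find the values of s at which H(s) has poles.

The poles are the roots of the denominator s^3 + 3s^2 + 39s + 37 = 0.
Trying s = -1: the polynomial evaluates to 0, so (s + 1) is a factor.
Dividing out leaves s^2 + 2s + 37 = 0.
The quadratic formula then gives s = -1 ± 6j.

s = -1, -1 ± 6j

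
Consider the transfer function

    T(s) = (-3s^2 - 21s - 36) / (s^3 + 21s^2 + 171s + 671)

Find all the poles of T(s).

s = -5 ± 6j, -11

The poles are the roots of the denominator s^3 + 21s^2 + 171s + 671 = 0.
Trying s = -11: the polynomial evaluates to 0, so (s + 11) is a factor.
Dividing out leaves s^2 + 10s + 61 = 0.
The quadratic formula then gives s = -5 ± 6j.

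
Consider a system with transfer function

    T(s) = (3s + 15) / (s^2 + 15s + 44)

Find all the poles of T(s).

s = -4, -11

The poles are the roots of the denominator s^2 + 15s + 44 = 0.
Factoring: (s + 4)(s + 11) = 0, so s = -4 and s = -11.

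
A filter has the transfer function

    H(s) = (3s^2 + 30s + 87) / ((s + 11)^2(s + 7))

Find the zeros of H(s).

Set the numerator to zero: 3s^2 + 30s + 87 = 0, i.e. 3·(s^2 + 10s + 29) = 0.
Factoring: (s^2 + 10s + 29) = 0.

s = -5 + 2j, -5 - 2j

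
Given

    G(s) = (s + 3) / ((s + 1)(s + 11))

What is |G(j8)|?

|G(j8)| ≈ 0.07791

Substitute s = j8: numerator = 3 + j8, denominator = -53 + j96.
|G(j8)| = |3 + j8| / |-53 + j96| = 8.5440 / 109.66 ≈ 0.07791.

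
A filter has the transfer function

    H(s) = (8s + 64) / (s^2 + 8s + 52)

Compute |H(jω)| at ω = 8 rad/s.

|H(j8)| ≈ 1.390

Substitute s = j8: numerator = 64 + j64, denominator = -12 + j64.
|H(j8)| = |64 + j64| / |-12 + j64| = 90.510 / 65.115 ≈ 1.390.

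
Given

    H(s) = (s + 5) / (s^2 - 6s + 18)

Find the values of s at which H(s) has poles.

The poles are the roots of the denominator s^2 - 6s + 18 = 0.
Using the quadratic formula: s = (6 ± √(-36))/2 = 3 ± 3j.

s = 3 + 3j, 3 - 3j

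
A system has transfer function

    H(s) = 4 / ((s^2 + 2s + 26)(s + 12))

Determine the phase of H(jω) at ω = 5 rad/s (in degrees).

At s = j5: numerator = 4, denominator = -38 + j125.
∠H = ∠num − ∠den = 0° − (106.91°) = -106.9°.

∠H(j5) ≈ -106.9°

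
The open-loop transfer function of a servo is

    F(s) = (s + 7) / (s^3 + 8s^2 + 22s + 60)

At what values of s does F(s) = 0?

Set the numerator to zero: s + 7 = 0.
So s = -7.

s = -7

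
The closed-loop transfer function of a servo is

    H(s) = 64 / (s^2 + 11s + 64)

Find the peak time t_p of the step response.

Comparing s^2 + 11s + 64 to s^2 + 2ζωₙs + ωₙ²: ωₙ = 8 rad/s and ζ = 11/(2·8) = 0.6875.
ζωₙ = 11/2 = 5.5, so ω_d = ωₙ√(1−ζ²) = √(ωₙ² − (ζωₙ)²) = √(64 − 5.5²) = √33.75 ≈ 5.809 rad/s.
t_p = π/ω_d = π/5.809 ≈ 0.5408 s.

t_p ≈ 0.5408 s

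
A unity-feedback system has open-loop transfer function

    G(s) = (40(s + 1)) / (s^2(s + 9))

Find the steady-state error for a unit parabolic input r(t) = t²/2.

e_ss = 0.2250

G(s) has 2 poles at the origin.
This is a Type 2 system. Ka = lim_{s→0} s^2·G(s) = 40/9.
e_ss = 1/Ka = 1/(40/9) = 9/40 ≈ 0.2250.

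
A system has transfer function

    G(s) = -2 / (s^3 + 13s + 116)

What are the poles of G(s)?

The poles are the roots of the denominator s^3 + 13s + 116 = 0.
Trying s = -4: the polynomial evaluates to 0, so (s + 4) is a factor.
Dividing out leaves s^2 - 4s + 29 = 0.
The quadratic formula then gives s = 2 ± 5j.

s = 2 ± 5j, -4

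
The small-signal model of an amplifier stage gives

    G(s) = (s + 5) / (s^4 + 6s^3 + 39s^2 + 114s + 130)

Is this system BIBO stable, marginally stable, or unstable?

The denominator s^4 + 6s^3 + 39s^2 + 114s + 130 factors as (s^2 + 2s + 26)(s^2 + 4s + 5), giving poles at s = -1 ± 5j, -2 ± j.
Since all poles lie strictly in the left half-plane, the system is stable.

stable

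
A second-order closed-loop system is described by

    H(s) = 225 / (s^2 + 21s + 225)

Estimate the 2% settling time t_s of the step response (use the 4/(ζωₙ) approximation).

t_s ≈ 0.3810 s

Comparing s^2 + 21s + 225 to s^2 + 2ζωₙs + ωₙ²: ωₙ = 15 rad/s and ζ = 21/(2·15) = 0.7.
ζωₙ = 21/2 = 10.5, so t_s ≈ 4/(ζωₙ) = 4/10.5 ≈ 0.3810 s.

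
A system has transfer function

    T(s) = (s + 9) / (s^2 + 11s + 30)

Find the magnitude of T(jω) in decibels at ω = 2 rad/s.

|T(j2)|_dB ≈ -11.4 dB

Substitute s = j2: numerator = 9 + j2, denominator = 26 + j22.
|T(j2)| = |9 + j2| / |26 + j22| = 9.2195 / 34.059 ≈ 0.2707.
In decibels: 20·log₁₀(0.2707) ≈ -11.4 dB.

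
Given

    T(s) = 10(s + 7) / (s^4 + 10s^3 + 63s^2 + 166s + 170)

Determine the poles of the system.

The poles are the roots of the denominator s^4 + 10s^3 + 63s^2 + 166s + 170 = 0.
No real roots exist; factor into two real quadratics: (s^2 + 6s + 34)(s^2 + 4s + 5) = 0.
Each quadratic gives a conjugate pair via the quadratic formula.

s = -3 ± 5j, -2 ± j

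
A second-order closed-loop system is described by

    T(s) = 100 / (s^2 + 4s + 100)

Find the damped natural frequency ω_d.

ω_d ≈ 9.798 rad/s

Comparing s^2 + 4s + 100 to s^2 + 2ζωₙs + ωₙ²: ωₙ = 10 rad/s and ζ = 4/(2·10) = 0.2.
ζωₙ = 4/2 = 2, so ω_d = ωₙ√(1−ζ²) = √(ωₙ² − (ζωₙ)²) = √(100 − 2²) = √96 ≈ 9.798 rad/s.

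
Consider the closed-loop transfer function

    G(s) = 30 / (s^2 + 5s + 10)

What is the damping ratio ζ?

ζ ≈ 0.7906

Compare the denominator to the standard form s^2 + 2ζωₙs + ωₙ².
ωₙ² = 10, so ωₙ = √10 ≈ 3.162 rad/s.
2ζωₙ = 5, so ζ = 5/(2·√10) ≈ 0.7906.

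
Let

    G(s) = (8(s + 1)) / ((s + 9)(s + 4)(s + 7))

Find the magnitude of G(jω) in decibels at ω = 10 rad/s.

|G(j10)|_dB ≈ -26.8 dB

Substitute s = j10: numerator = 8 + j80, denominator = -1748 + j270.
|G(j10)| = |8 + j80| / |-1748 + j270| = 80.399 / 1768.7 ≈ 0.04546.
In decibels: 20·log₁₀(0.04546) ≈ -26.8 dB.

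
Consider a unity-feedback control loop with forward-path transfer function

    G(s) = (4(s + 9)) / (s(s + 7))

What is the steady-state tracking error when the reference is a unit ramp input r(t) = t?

G(s) has one pole at the origin.
This is a Type 1 system. Kv = lim_{s→0} s·G(s) = 36/7.
e_ss = 1/Kv = 1/(36/7) = 7/36 ≈ 0.1944.

e_ss = 0.1944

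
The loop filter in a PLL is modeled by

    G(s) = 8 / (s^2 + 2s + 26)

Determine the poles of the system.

The poles are the roots of the denominator s^2 + 2s + 26 = 0.
Using the quadratic formula: s = (-2 ± √(-100))/2 = -1 ± 5j.

s = -1 ± 5j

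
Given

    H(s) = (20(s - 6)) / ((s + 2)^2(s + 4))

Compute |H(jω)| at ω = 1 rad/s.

|H(j1)| ≈ 5.901

Substitute s = j1: numerator = -120 + j20, denominator = 8 + j19.
|H(j1)| = |-120 + j20| / |8 + j19| = 121.66 / 20.616 ≈ 5.901.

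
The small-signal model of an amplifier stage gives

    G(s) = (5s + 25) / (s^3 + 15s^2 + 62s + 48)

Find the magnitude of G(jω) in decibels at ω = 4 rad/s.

Substitute s = j4: numerator = 25 + j20, denominator = -192 + j184.
|G(j4)| = |25 + j20| / |-192 + j184| = 32.016 / 265.93 ≈ 0.1204.
In decibels: 20·log₁₀(0.1204) ≈ -18.4 dB.

|G(j4)|_dB ≈ -18.4 dB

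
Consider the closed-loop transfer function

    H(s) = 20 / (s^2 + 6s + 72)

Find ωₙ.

Compare the denominator to the standard form s^2 + 2ζωₙs + ωₙ².
ωₙ² = 72, so ωₙ = √72 ≈ 8.485 rad/s.

ωₙ ≈ 8.485 rad/s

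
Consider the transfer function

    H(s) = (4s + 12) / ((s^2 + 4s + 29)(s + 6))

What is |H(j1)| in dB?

Substitute s = j1: numerator = 12 + j4, denominator = 164 + j52.
|H(j1)| = |12 + j4| / |164 + j52| = 12.649 / 172.05 ≈ 0.07352.
In decibels: 20·log₁₀(0.07352) ≈ -22.7 dB.

|H(j1)|_dB ≈ -22.7 dB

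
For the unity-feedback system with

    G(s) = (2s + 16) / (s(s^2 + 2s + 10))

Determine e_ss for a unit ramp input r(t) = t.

G(s) has one pole at the origin.
This is a Type 1 system. Kv = lim_{s→0} s·G(s) = 16/10 = 8/5.
e_ss = 1/Kv = 1/(8/5) = 5/8 ≈ 0.6250.

e_ss = 0.6250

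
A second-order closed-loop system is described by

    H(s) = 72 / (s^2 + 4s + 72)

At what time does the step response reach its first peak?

t_p ≈ 0.3810 s

Comparing s^2 + 4s + 72 to s^2 + 2ζωₙs + ωₙ²: ωₙ = √72 ≈ 8.485 rad/s and ζ = 4/(2·√72) ≈ 0.2357.
ζωₙ = 4/2 = 2, so ω_d = ωₙ√(1−ζ²) = √(ωₙ² − (ζωₙ)²) = √(72 − 2²) = √68 ≈ 8.246 rad/s.
t_p = π/ω_d = π/8.246 ≈ 0.3810 s.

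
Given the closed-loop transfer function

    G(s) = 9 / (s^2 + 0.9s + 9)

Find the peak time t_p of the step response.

t_p ≈ 1.059 s

Comparing s^2 + 0.9s + 9 to s^2 + 2ζωₙs + ωₙ²: ωₙ = 3 rad/s and ζ = 0.9/(2·3) = 0.15.
ζωₙ = 0.9/2 = 0.45, so ω_d = ωₙ√(1−ζ²) = √(ωₙ² − (ζωₙ)²) = √(9 − 0.45²) = √8.7975 ≈ 2.966 rad/s.
t_p = π/ω_d = π/2.966 ≈ 1.059 s.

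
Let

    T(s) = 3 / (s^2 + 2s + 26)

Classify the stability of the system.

The denominator s^2 + 2s + 26 factors as (s^2 + 2s + 26), giving poles at s = -1 ± 5j.
Since all poles lie strictly in the left half-plane, the system is stable.

stable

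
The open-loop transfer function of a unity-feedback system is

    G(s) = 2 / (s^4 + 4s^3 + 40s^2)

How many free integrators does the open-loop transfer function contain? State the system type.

Type 2

Factor s from the denominator: s^4 + 4s^3 + 40s^2 = s^2·(s^2 + 4s + 40).
There are 2 poles at the origin, so the system is Type 2.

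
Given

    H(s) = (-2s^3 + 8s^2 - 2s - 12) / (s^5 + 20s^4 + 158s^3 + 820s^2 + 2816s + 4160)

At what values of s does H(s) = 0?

s = 3, 2, -1

Set the numerator to zero: -2s^3 + 8s^2 - 2s - 12 = 0, i.e. -2·(s^3 - 4s^2 + s + 6) = 0.
Factoring: (s - 3)(s - 2)(s + 1) = 0.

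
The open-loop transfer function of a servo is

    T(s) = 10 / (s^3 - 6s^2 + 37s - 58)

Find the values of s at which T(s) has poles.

The poles are the roots of the denominator s^3 - 6s^2 + 37s - 58 = 0.
Trying s = 2: the polynomial evaluates to 0, so (s - 2) is a factor.
Dividing out leaves s^2 - 4s + 29 = 0.
The quadratic formula then gives s = 2 ± 5j.

s = 2 + 5j, 2 - 5j, 2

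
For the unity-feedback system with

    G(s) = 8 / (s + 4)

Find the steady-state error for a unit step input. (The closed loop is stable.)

e_ss = 0.3333

G(s) has no poles at the origin.
This is a Type 0 system. Kp = lim_{s→0} G(s) = 8/4 = 2.
e_ss = 1/(1 + Kp) = 1/(1 + 2) = 1/3 ≈ 0.3333.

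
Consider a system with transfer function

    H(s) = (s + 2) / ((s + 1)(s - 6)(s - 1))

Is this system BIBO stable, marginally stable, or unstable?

The poles can be read from the denominator factors: s = -1, 6, 1.
Since the pole(s) at s = 6, 1 lie in the right half-plane, the system is unstable.

unstable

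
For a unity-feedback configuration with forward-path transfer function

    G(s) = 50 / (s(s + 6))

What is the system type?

Type 1

The denominator has 1 factor of s at the origin (free integrator), so this is a Type 1 system.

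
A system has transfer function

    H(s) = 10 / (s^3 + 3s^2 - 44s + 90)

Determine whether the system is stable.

The denominator s^3 + 3s^2 - 44s + 90 factors as (s + 9)(s^2 - 6s + 10), giving poles at s = -9, 3 + j, 3 - j.
Since the pole(s) at s = 3 ± j lie in the right half-plane, the system is unstable.

unstable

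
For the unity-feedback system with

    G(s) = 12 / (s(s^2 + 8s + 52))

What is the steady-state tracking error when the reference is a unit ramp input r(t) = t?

e_ss = 4.333

G(s) has one pole at the origin.
This is a Type 1 system. Kv = lim_{s→0} s·G(s) = 12/52 = 3/13.
e_ss = 1/Kv = 1/(3/13) = 13/3 ≈ 4.333.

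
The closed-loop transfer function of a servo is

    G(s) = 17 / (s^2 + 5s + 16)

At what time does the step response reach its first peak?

Comparing s^2 + 5s + 16 to s^2 + 2ζωₙs + ωₙ²: ωₙ = 4 rad/s and ζ = 5/(2·4) = 0.625.
ζωₙ = 5/2 = 2.5, so ω_d = ωₙ√(1−ζ²) = √(ωₙ² − (ζωₙ)²) = √(16 − 2.5²) = √9.75 ≈ 3.122 rad/s.
t_p = π/ω_d = π/3.122 ≈ 1.006 s.

t_p ≈ 1.006 s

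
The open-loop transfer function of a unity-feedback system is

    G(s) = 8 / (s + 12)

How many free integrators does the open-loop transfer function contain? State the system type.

Type 0

The denominator has no factor of s at the origin — no free integrator — so this is a Type 0 system.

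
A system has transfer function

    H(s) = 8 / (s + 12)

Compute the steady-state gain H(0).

H(0) = 2/3 ≈ 0.6667

At s = 0 each factor (s + a) contributes a and each (s^2 + bs + c) contributes c.
H(0) = 8·1 / ((12)) = 8/12 = 2/3.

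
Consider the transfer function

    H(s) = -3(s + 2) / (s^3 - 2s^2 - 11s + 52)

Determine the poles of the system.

s = 3 ± 2j, -4

The poles are the roots of the denominator s^3 - 2s^2 - 11s + 52 = 0.
Trying s = -4: the polynomial evaluates to 0, so (s + 4) is a factor.
Dividing out leaves s^2 - 6s + 13 = 0.
The quadratic formula then gives s = 3 ± 2j.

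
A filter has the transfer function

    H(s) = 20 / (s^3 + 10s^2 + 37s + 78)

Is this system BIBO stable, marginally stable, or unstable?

The denominator s^3 + 10s^2 + 37s + 78 factors as (s + 6)(s^2 + 4s + 13), giving poles at s = -6, -2 ± 3j.
Since all poles lie strictly in the left half-plane, the system is stable.

stable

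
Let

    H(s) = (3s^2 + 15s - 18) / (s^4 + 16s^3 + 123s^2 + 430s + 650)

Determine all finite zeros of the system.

s = -6, 1

Set the numerator to zero: 3s^2 + 15s - 18 = 0, i.e. 3·(s^2 + 5s - 6) = 0.
Factoring: (s + 6)(s - 1) = 0.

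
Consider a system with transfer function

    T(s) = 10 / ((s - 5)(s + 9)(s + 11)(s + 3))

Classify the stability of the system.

The poles can be read from the denominator factors: s = 5, -9, -11, -3.
Since the pole(s) at s = 5 lie in the right half-plane, the system is unstable.

unstable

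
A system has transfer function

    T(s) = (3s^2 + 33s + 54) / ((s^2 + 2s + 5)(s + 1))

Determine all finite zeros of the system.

Set the numerator to zero: 3s^2 + 33s + 54 = 0, i.e. 3·(s^2 + 11s + 18) = 0.
Factoring: (s + 9)(s + 2) = 0.

s = -9, -2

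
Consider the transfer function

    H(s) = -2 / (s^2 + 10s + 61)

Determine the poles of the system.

s = -5 ± 6j

The poles are the roots of the denominator s^2 + 10s + 61 = 0.
Using the quadratic formula: s = (-10 ± √(-144))/2 = -5 ± 6j.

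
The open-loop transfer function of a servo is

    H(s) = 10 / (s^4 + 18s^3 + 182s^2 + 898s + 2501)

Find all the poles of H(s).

s = -4 ± 5j, -5 ± 6j

The poles are the roots of the denominator s^4 + 18s^3 + 182s^2 + 898s + 2501 = 0.
No real roots exist; factor into two real quadratics: (s^2 + 8s + 41)(s^2 + 10s + 61) = 0.
Each quadratic gives a conjugate pair via the quadratic formula.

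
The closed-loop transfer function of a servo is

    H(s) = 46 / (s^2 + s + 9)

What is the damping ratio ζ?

ζ ≈ 0.1667

Compare the denominator to the standard form s^2 + 2ζωₙs + ωₙ².
ωₙ² = 9, so ωₙ = 3 rad/s.
2ζωₙ = 1, so ζ = 1/(2·3) ≈ 0.1667.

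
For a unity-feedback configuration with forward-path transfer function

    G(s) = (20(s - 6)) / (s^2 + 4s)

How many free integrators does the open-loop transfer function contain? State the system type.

Type 1

The denominator has 1 factor of s at the origin (free integrator), so this is a Type 1 system.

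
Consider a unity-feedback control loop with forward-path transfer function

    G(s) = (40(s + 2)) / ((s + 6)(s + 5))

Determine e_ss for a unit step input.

e_ss = 0.2727

G(s) has no poles at the origin.
This is a Type 0 system. Kp = lim_{s→0} G(s) = 80/30 = 8/3.
e_ss = 1/(1 + Kp) = 1/(1 + 8/3) = 3/11 ≈ 0.2727.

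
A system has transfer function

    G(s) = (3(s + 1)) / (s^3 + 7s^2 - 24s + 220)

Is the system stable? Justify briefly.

The denominator s^3 + 7s^2 - 24s + 220 factors as (s + 11)(s^2 - 4s + 20), giving poles at s = -11, 2 + 4j, 2 - 4j.
Since the pole(s) at s = 2 + 4j, 2 - 4j lie in the right half-plane, the system is unstable.

unstable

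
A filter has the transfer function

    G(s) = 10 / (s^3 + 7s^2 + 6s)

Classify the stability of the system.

marginally stable

The denominator s^3 + 7s^2 + 6s factors as s(s + 6)(s + 1), giving poles at s = 0, -6, -1.
Since the simple pole(s) at s = 0 lie on the jω-axis with none in the right half-plane, the system is marginally stable.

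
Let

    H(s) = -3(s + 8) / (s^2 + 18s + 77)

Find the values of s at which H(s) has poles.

s = -7, -11

The poles are the roots of the denominator s^2 + 18s + 77 = 0.
Factoring: (s + 7)(s + 11) = 0, so s = -7 and s = -11.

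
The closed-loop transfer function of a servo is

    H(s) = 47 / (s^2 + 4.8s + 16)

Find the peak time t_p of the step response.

Comparing s^2 + 4.8s + 16 to s^2 + 2ζωₙs + ωₙ²: ωₙ = 4 rad/s and ζ = 4.8/(2·4) = 0.6.
ζωₙ = 4.8/2 = 2.4, so ω_d = ωₙ√(1−ζ²) = √(ωₙ² − (ζωₙ)²) = √(16 − 2.4²) = √10.24 = 3.200 rad/s.
t_p = π/ω_d = π/3.200 ≈ 0.9817 s.

t_p ≈ 0.9817 s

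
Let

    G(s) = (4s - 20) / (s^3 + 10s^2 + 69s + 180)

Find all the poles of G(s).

The poles are the roots of the denominator s^3 + 10s^2 + 69s + 180 = 0.
Trying s = -4: the polynomial evaluates to 0, so (s + 4) is a factor.
Dividing out leaves s^2 + 6s + 45 = 0.
The quadratic formula then gives s = -3 ± 6j.

s = -3 ± 6j, -4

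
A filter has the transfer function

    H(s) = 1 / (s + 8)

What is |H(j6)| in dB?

Substitute s = j6: numerator = 1, denominator = 8 + j6.
|H(j6)| = |1| / |8 + j6| = 1 / 10 = 0.1000.
In decibels: 20·log₁₀(0.1000) ≈ -20 dB.

|H(j6)|_dB ≈ -20 dB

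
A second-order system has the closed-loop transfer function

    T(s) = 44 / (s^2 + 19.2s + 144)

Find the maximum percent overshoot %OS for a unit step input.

%OS ≈ 1.52%

Comparing s^2 + 19.2s + 144 to s^2 + 2ζωₙs + ωₙ²: ωₙ = 12 rad/s and ζ = 19.2/(2·12) = 0.8.
%OS = 100·exp(−πζ/√(1−ζ²)) = 100·exp(−π·0.8/√(1−0.8²)) ≈ 1.52%.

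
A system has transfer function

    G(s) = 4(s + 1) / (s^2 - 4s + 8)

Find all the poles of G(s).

s = 2 ± 2j

The poles are the roots of the denominator s^2 - 4s + 8 = 0.
Using the quadratic formula: s = (4 ± √(-16))/2 = 2 ± 2j.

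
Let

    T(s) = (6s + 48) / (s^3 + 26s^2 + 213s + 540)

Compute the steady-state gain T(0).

T(0) = 4/45 ≈ 0.08889

Set s = 0: T(0) = (48) / (540) = 4/45.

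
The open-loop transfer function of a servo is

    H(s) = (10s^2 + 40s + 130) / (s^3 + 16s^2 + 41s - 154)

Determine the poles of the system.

s = -11, 2, -7

The poles are the roots of the denominator s^3 + 16s^2 + 41s - 154 = 0.
Trying s = -11: the polynomial evaluates to 0, so (s + 11) is a factor.
Dividing out leaves s^2 + 5s - 14 = 0.
Factoring the quadratic: (s - 2)(s + 7) = 0.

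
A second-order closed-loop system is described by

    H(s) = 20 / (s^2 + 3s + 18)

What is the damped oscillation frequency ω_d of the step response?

Comparing s^2 + 3s + 18 to s^2 + 2ζωₙs + ωₙ²: ωₙ = √18 ≈ 4.243 rad/s and ζ = 3/(2·√18) ≈ 0.3536.
ζωₙ = 3/2 = 1.5, so ω_d = ωₙ√(1−ζ²) = √(ωₙ² − (ζωₙ)²) = √(18 − 1.5²) = √15.75 ≈ 3.969 rad/s.

ω_d ≈ 3.969 rad/s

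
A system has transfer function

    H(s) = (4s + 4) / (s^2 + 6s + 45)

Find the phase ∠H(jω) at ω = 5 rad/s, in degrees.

At s = j5: numerator = 4 + j20, denominator = 20 + j30.
∠H = ∠num − ∠den = 78.690° − (56.310°) = 22.38°.

∠H(j5) ≈ 22.38°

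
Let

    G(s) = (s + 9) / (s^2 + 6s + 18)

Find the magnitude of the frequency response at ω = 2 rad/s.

|G(j2)| = 0.5000

Substitute s = j2: numerator = 9 + j2, denominator = 14 + j12.
|G(j2)| = |9 + j2| / |14 + j12| = 9.2195 / 18.439 = 0.5000.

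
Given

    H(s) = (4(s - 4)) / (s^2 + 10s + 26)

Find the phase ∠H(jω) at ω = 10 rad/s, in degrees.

∠H(j10) ≈ -14.70°

At s = j10: numerator = -16 + j40, denominator = -74 + j100.
∠H = ∠num − ∠den = 111.80° − (126.50°) = -14.70°.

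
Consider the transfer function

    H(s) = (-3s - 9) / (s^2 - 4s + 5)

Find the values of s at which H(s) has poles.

The poles are the roots of the denominator s^2 - 4s + 5 = 0.
Using the quadratic formula: s = (4 ± √(-4))/2 = 2 ± 1j.

s = 2 ± j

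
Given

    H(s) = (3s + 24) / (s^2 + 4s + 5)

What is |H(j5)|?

|H(j5)| ≈ 1.001

Substitute s = j5: numerator = 24 + j15, denominator = -20 + j20.
|H(j5)| = |24 + j15| / |-20 + j20| = 28.302 / 28.284 ≈ 1.001.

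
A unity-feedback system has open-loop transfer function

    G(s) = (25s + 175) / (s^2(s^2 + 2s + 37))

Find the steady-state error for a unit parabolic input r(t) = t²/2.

e_ss = 0.2114

G(s) has 2 poles at the origin.
This is a Type 2 system. Ka = lim_{s→0} s^2·G(s) = 175/37.
e_ss = 1/Ka = 1/(175/37) = 37/175 ≈ 0.2114.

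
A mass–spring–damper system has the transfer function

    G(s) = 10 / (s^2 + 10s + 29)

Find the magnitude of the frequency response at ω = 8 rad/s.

Substitute s = j8: numerator = 10, denominator = -35 + j80.
|G(j8)| = |10| / |-35 + j80| = 10 / 87.321 ≈ 0.1145.

|G(j8)| ≈ 0.1145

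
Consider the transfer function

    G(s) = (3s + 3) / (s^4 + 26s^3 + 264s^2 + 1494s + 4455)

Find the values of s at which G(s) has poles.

s = -3 ± 6j, -11, -9

The poles are the roots of the denominator s^4 + 26s^3 + 264s^2 + 1494s + 4455 = 0.
Trying s = -11: the polynomial evaluates to 0, so (s + 11) is a factor.
Dividing out leaves s^3 + 15s^2 + 99s + 405 = 0.
This factors further as (s^2 + 6s + 45)(s + 9) = 0.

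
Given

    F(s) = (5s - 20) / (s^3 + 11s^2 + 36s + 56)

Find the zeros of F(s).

Set the numerator to zero: 5s - 20 = 0, i.e. 5·(s - 4) = 0.
So s = 4.

s = 4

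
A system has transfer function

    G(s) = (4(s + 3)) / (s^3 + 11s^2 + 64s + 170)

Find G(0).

Set s = 0: G(0) = (12) / (170) = 6/85.

G(0) = 6/85 ≈ 0.07059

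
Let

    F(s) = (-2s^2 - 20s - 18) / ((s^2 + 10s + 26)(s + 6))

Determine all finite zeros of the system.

Set the numerator to zero: -2s^2 - 20s - 18 = 0, i.e. -2·(s^2 + 10s + 9) = 0.
Factoring: (s + 9)(s + 1) = 0.

s = -9, -1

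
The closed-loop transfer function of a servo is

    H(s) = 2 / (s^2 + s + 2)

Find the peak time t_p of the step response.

Comparing s^2 + s + 2 to s^2 + 2ζωₙs + ωₙ²: ωₙ = √2 ≈ 1.414 rad/s and ζ = 1/(2·√2) ≈ 0.3536.
ζωₙ = 1/2 = 0.5, so ω_d = ωₙ√(1−ζ²) = √(ωₙ² − (ζωₙ)²) = √(2 − 0.5²) = √1.75 ≈ 1.323 rad/s.
t_p = π/ω_d = π/1.323 ≈ 2.375 s.

t_p ≈ 2.375 s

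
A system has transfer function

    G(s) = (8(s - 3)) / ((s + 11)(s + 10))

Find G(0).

G(0) = -12/55 ≈ -0.2182

At s = 0 each factor (s + a) contributes a and each (s^2 + bs + c) contributes c.
G(0) = 8·(-3) / ((11) · (10)) = -24/110 = -12/55.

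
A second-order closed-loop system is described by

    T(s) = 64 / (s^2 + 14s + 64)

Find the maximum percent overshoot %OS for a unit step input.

%OS ≈ 0.342%

Comparing s^2 + 14s + 64 to s^2 + 2ζωₙs + ωₙ²: ωₙ = 8 rad/s and ζ = 14/(2·8) = 0.875.
%OS = 100·exp(−πζ/√(1−ζ²)) = 100·exp(−π·0.875/√(1−0.875²)) ≈ 0.342%.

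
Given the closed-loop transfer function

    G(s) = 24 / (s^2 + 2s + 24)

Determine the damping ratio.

ζ ≈ 0.2041

Compare the denominator to the standard form s^2 + 2ζωₙs + ωₙ².
ωₙ² = 24, so ωₙ = √24 ≈ 4.899 rad/s.
2ζωₙ = 2, so ζ = 2/(2·√24) ≈ 0.2041.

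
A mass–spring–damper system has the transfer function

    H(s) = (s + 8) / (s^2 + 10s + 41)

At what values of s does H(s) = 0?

Set the numerator to zero: s + 8 = 0.
So s = -8.

s = -8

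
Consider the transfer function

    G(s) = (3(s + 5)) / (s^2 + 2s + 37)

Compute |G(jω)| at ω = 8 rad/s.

Substitute s = j8: numerator = 15 + j24, denominator = -27 + j16.
|G(j8)| = |15 + j24| / |-27 + j16| = 28.302 / 31.385 ≈ 0.9018.

|G(j8)| ≈ 0.9018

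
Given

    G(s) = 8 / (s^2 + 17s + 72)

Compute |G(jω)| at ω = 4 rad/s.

Substitute s = j4: numerator = 8, denominator = 56 + j68.
|G(j4)| = |8| / |56 + j68| = 8 / 88.091 ≈ 0.09082.

|G(j4)| ≈ 0.09082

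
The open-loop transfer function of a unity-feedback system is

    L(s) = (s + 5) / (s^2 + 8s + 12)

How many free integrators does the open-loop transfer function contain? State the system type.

The denominator has no factor of s at the origin — no free integrator — so this is a Type 0 system.

Type 0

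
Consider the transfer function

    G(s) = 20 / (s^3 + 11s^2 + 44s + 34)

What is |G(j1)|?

Substitute s = j1: numerator = 20, denominator = 23 + j43.
|G(j1)| = |20| / |23 + j43| = 20 / 48.765 ≈ 0.4101.

|G(j1)| ≈ 0.4101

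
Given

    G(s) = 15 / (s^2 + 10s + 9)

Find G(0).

Set s = 0: G(0) = (15) / (9) = 5/3.

G(0) = 5/3 ≈ 1.667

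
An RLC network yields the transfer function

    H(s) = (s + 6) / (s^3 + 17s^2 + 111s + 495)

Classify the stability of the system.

The denominator s^3 + 17s^2 + 111s + 495 factors as (s^2 + 6s + 45)(s + 11), giving poles at s = -3 ± 6j, -11.
Since all poles lie strictly in the left half-plane, the system is stable.

stable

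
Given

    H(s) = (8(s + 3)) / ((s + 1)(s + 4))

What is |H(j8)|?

Substitute s = j8: numerator = 24 + j64, denominator = -60 + j40.
|H(j8)| = |24 + j64| / |-60 + j40| = 68.352 / 72.111 ≈ 0.9479.

|H(j8)| ≈ 0.9479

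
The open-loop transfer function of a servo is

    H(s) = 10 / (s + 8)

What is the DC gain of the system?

Set s = 0: H(0) = (10) / (8) = 5/4.

H(0) = 5/4 ≈ 1.250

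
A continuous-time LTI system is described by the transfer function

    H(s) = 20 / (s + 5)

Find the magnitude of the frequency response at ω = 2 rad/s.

Substitute s = j2: numerator = 20, denominator = 5 + j2.
|H(j2)| = |20| / |5 + j2| = 20 / 5.3852 ≈ 3.714.

|H(j2)| ≈ 3.714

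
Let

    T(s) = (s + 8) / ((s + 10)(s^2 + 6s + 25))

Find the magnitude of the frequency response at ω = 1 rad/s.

Substitute s = j1: numerator = 8 + j1, denominator = 234 + j84.
|T(j1)| = |8 + j1| / |234 + j84| = 8.0623 / 248.62 ≈ 0.03243.

|T(j1)| ≈ 0.03243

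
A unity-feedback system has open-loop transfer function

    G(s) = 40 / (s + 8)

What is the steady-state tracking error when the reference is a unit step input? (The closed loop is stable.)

e_ss = 0.1667

G(s) has no poles at the origin.
This is a Type 0 system. Kp = lim_{s→0} G(s) = 40/8 = 5.
e_ss = 1/(1 + Kp) = 1/(1 + 5) = 1/6 ≈ 0.1667.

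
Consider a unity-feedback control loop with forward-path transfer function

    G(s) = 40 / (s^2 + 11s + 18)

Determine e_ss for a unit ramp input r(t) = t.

e_ss = ∞

G(s) has no poles at the origin.
This is a Type 0 system; Kv = lim_{s→0} s·G(s) = 0, so the steady-state error for a ramp input is infinite.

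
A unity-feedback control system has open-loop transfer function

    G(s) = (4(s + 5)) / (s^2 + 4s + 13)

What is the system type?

Type 0

The denominator has no factor of s at the origin — no free integrator — so this is a Type 0 system.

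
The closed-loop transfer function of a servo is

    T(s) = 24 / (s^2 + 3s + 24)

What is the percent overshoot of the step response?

Comparing s^2 + 3s + 24 to s^2 + 2ζωₙs + ωₙ²: ωₙ = √24 ≈ 4.899 rad/s and ζ = 3/(2·√24) ≈ 0.3062.
%OS = 100·exp(−πζ/√(1−ζ²)) = 100·exp(−π·0.3062/√(1−0.3062²)) ≈ 36.4%.

%OS ≈ 36.4%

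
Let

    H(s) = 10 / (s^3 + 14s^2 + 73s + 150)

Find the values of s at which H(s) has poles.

s = -6, -4 + 3j, -4 - 3j

The poles are the roots of the denominator s^3 + 14s^2 + 73s + 150 = 0.
Trying s = -6: the polynomial evaluates to 0, so (s + 6) is a factor.
Dividing out leaves s^2 + 8s + 25 = 0.
The quadratic formula then gives s = -4 ± 3j.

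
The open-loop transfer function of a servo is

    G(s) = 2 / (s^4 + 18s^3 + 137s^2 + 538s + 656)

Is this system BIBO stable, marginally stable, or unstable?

stable

The denominator s^4 + 18s^3 + 137s^2 + 538s + 656 factors as (s^2 + 8s + 41)(s + 2)(s + 8), giving poles at s = -4 + 5j, -4 - 5j, -2, -8.
Since all poles lie strictly in the left half-plane, the system is stable.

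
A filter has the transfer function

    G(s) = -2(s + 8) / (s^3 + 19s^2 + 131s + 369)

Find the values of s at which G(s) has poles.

s = -5 ± 4j, -9

The poles are the roots of the denominator s^3 + 19s^2 + 131s + 369 = 0.
Trying s = -9: the polynomial evaluates to 0, so (s + 9) is a factor.
Dividing out leaves s^2 + 10s + 41 = 0.
The quadratic formula then gives s = -5 ± 4j.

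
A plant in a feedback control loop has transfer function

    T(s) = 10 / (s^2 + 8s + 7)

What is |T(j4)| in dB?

Substitute s = j4: numerator = 10, denominator = -9 + j32.
|T(j4)| = |10| / |-9 + j32| = 10 / 33.242 ≈ 0.3008.
In decibels: 20·log₁₀(0.3008) ≈ -10.4 dB.

|T(j4)|_dB ≈ -10.4 dB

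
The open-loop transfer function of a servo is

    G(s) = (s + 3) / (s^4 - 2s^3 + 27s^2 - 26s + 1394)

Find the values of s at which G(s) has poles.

s = 4 + 5j, 4 - 5j, -3 + 5j, -3 - 5j

The poles are the roots of the denominator s^4 - 2s^3 + 27s^2 - 26s + 1394 = 0.
No real roots exist; factor into two real quadratics: (s^2 - 8s + 41)(s^2 + 6s + 34) = 0.
Each quadratic gives a conjugate pair via the quadratic formula.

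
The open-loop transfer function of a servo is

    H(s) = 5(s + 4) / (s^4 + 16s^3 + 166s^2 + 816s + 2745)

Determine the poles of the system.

s = -5 + 6j, -5 - 6j, -3 + 6j, -3 - 6j

The poles are the roots of the denominator s^4 + 16s^3 + 166s^2 + 816s + 2745 = 0.
No real roots exist; factor into two real quadratics: (s^2 + 10s + 61)(s^2 + 6s + 45) = 0.
Each quadratic gives a conjugate pair via the quadratic formula.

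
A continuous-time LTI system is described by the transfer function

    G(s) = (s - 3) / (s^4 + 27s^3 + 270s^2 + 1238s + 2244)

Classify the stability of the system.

stable

The denominator s^4 + 27s^3 + 270s^2 + 1238s + 2244 factors as (s + 11)(s + 6)(s^2 + 10s + 34), giving poles at s = -11, -6, -5 ± 3j.
Since all poles lie strictly in the left half-plane, the system is stable.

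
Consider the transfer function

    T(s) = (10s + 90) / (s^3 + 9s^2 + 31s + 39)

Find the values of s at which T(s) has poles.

s = -3 + 2j, -3 - 2j, -3

The poles are the roots of the denominator s^3 + 9s^2 + 31s + 39 = 0.
Trying s = -3: the polynomial evaluates to 0, so (s + 3) is a factor.
Dividing out leaves s^2 + 6s + 13 = 0.
The quadratic formula then gives s = -3 ± 2j.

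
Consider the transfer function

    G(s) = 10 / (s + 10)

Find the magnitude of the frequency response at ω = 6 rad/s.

Substitute s = j6: numerator = 10, denominator = 10 + j6.
|G(j6)| = |10| / |10 + j6| = 10 / 11.662 ≈ 0.8575.

|G(j6)| ≈ 0.8575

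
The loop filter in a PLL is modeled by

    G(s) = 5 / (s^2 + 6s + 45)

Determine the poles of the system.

The poles are the roots of the denominator s^2 + 6s + 45 = 0.
Using the quadratic formula: s = (-6 ± √(-144))/2 = -3 ± 6j.

s = -3 + 6j, -3 - 6j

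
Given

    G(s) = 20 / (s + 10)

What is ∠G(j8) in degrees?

At s = j8: numerator = 20, denominator = 10 + j8.
∠G = ∠num − ∠den = 0° − (38.660°) = -38.66°.

∠G(j8) ≈ -38.66°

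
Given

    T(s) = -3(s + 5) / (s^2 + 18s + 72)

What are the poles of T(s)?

s = -12, -6

The poles are the roots of the denominator s^2 + 18s + 72 = 0.
Factoring: (s + 12)(s + 6) = 0, so s = -12 and s = -6.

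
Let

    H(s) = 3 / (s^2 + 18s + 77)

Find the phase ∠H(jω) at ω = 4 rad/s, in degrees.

∠H(j4) ≈ -49.73°

At s = j4: numerator = 3, denominator = 61 + j72.
∠H = ∠num − ∠den = 0° − (49.728°) = -49.73°.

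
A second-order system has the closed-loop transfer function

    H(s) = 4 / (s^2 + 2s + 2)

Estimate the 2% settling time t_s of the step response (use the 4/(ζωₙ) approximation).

Comparing s^2 + 2s + 2 to s^2 + 2ζωₙs + ωₙ²: ωₙ = √2 ≈ 1.414 rad/s and ζ = 2/(2·√2) ≈ 0.7071.
ζωₙ = 2/2 = 1, so t_s ≈ 4/(ζωₙ) = 4/1 = 4 s.

t_s ≈ 4 s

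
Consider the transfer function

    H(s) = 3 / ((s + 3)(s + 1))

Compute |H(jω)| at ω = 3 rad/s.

Substitute s = j3: numerator = 3, denominator = -6 + j12.
|H(j3)| = |3| / |-6 + j12| = 3 / 13.416 ≈ 0.2236.

|H(j3)| ≈ 0.2236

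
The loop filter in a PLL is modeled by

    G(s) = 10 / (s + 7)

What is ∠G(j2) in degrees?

∠G(j2) ≈ -15.95°

At s = j2: numerator = 10, denominator = 7 + j2.
∠G = ∠num − ∠den = 0° − (15.945°) = -15.95°.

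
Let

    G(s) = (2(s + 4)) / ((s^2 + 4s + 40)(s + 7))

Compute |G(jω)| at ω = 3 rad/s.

Substitute s = j3: numerator = 8 + j6, denominator = 181 + j177.
|G(j3)| = |8 + j6| / |181 + j177| = 10 / 253.16 ≈ 0.03950.

|G(j3)| ≈ 0.03950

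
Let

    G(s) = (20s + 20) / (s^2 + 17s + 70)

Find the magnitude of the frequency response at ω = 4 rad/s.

Substitute s = j4: numerator = 20 + j80, denominator = 54 + j68.
|G(j4)| = |20 + j80| / |54 + j68| = 82.462 / 86.833 ≈ 0.9497.

|G(j4)| ≈ 0.9497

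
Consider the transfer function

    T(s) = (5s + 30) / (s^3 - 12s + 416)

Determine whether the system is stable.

unstable

The denominator s^3 - 12s + 416 factors as (s + 8)(s^2 - 8s + 52), giving poles at s = -8, 4 + 6j, 4 - 6j.
Since the pole(s) at s = 4 ± 6j lie in the right half-plane, the system is unstable.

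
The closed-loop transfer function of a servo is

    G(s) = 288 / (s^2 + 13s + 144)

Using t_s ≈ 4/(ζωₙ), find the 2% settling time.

t_s ≈ 0.6154 s

Comparing s^2 + 13s + 144 to s^2 + 2ζωₙs + ωₙ²: ωₙ = 12 rad/s and ζ = 13/(2·12) ≈ 0.5417.
ζωₙ = 13/2 = 6.5, so t_s ≈ 4/(ζωₙ) = 4/6.5 ≈ 0.6154 s.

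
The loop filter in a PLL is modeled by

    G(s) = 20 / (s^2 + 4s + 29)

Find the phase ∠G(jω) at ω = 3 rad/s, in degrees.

∠G(j3) ≈ -30.96°

At s = j3: numerator = 20, denominator = 20 + j12.
∠G = ∠num − ∠den = 0° − (30.964°) = -30.96°.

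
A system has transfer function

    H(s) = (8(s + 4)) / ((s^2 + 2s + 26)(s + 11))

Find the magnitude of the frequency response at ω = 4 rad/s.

Substitute s = j4: numerator = 32 + j32, denominator = 78 + j128.
|H(j4)| = |32 + j32| / |78 + j128| = 45.255 / 149.89 ≈ 0.3019.

|H(j4)| ≈ 0.3019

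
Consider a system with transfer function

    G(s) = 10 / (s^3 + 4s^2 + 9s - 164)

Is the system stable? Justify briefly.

The denominator s^3 + 4s^2 + 9s - 164 factors as (s - 4)(s^2 + 8s + 41), giving poles at s = 4, -4 ± 5j.
Since the pole(s) at s = 4 lie in the right half-plane, the system is unstable.

unstable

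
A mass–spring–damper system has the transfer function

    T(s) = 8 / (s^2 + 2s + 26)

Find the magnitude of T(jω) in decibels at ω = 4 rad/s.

|T(j4)|_dB ≈ -4.09 dB

Substitute s = j4: numerator = 8, denominator = 10 + j8.
|T(j4)| = |8| / |10 + j8| = 8 / 12.806 ≈ 0.6247.
In decibels: 20·log₁₀(0.6247) ≈ -4.09 dB.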